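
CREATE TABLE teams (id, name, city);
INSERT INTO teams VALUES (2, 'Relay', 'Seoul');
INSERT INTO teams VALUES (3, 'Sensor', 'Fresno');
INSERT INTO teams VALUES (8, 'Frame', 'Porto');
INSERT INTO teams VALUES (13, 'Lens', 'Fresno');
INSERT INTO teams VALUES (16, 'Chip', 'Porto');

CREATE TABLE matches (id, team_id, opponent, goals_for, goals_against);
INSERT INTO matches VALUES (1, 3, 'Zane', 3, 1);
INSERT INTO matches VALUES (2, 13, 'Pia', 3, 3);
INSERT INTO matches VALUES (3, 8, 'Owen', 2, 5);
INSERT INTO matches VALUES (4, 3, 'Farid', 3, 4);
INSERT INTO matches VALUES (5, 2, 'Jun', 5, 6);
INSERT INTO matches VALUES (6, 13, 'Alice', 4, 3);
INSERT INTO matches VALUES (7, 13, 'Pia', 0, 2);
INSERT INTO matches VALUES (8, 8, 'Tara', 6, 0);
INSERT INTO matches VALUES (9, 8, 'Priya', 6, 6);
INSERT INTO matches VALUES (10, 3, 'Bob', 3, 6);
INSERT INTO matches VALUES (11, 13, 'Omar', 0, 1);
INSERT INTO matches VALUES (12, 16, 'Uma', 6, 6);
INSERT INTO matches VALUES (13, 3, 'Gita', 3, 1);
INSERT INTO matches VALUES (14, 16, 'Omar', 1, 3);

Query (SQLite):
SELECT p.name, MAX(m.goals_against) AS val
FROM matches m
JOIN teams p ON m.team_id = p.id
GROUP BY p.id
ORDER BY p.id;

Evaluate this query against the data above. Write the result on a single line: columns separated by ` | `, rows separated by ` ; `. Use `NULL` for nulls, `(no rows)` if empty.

Join each matches row to its teams via team_id.
Group joined rows by teams.id; compute MAX(m.goals_against) per group.
  2: ids {5} → MAX(m.goals_against)=6
  3: ids {1, 4, 10, 13} → MAX(m.goals_against)=6
  8: ids {3, 8, 9} → MAX(m.goals_against)=6
  13: ids {2, 6, 7, 11} → MAX(m.goals_against)=3
  16: ids {12, 14} → MAX(m.goals_against)=6

Relay | 6 ; Sensor | 6 ; Frame | 6 ; Lens | 3 ; Chip | 6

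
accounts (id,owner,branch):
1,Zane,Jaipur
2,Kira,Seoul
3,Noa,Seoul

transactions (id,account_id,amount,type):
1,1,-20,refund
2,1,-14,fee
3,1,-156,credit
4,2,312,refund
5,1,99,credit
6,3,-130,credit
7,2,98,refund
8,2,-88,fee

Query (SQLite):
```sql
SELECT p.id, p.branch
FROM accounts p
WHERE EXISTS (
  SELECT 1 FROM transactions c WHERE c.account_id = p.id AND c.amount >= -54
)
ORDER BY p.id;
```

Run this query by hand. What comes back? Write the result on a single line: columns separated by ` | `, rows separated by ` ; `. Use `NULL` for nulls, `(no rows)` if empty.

1 | Jaipur ; 2 | Seoul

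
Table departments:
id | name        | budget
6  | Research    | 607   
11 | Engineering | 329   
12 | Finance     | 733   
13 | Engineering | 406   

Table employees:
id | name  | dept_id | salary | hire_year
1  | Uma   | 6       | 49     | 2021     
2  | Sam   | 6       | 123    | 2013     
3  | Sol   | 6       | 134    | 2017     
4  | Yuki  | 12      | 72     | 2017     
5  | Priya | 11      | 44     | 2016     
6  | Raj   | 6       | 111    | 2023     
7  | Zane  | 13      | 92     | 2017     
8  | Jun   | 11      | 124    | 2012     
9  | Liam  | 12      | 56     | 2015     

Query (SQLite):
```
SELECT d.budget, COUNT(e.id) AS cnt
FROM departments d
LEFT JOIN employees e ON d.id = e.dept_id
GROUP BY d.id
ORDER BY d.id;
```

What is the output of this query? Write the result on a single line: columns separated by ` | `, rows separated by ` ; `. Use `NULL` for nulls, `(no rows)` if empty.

607 | 4 ; 329 | 2 ; 733 | 2 ; 406 | 1

LEFT JOIN keeps every departments row; unmatched ones get NULL for employees columns.
Group by departments.id and compute COUNT(e.id). COUNT(col) of an all-NULL group is 0.
  6: ids {1, 2, 3, 6} → COUNT(e.id)=4
  11: ids {5, 8} → COUNT(e.id)=2
  12: ids {4, 9} → COUNT(e.id)=2
  13: ids {7} → COUNT(e.id)=1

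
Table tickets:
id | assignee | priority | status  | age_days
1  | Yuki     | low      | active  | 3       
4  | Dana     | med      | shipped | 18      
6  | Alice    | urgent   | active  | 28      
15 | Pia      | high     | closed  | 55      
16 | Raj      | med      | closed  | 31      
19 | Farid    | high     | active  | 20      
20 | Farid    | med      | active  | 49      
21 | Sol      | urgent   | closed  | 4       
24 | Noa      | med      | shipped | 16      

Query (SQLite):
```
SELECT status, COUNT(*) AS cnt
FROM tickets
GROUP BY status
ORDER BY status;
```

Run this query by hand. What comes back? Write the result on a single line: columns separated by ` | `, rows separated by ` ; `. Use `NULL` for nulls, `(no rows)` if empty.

Partition tickets by status; compute COUNT(*) within each group.
  active: ids {1, 6, 19, 20} → COUNT(*)=4
  closed: ids {15, 16, 21} → COUNT(*)=3
  shipped: ids {4, 24} → COUNT(*)=2

active | 4 ; closed | 3 ; shipped | 2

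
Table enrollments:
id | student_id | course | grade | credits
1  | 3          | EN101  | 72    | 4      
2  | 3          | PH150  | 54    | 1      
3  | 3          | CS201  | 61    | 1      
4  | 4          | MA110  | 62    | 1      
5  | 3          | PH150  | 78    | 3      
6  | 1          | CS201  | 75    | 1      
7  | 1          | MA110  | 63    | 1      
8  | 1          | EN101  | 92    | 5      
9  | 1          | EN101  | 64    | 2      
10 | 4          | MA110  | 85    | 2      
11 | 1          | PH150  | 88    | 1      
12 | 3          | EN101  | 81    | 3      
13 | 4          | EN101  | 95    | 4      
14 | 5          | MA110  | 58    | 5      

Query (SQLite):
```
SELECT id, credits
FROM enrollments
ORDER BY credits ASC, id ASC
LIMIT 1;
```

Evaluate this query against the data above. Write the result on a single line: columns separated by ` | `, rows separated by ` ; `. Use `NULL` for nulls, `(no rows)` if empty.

2 | 1

Sort by credits asc, tiebreak id asc: (1, id=2), (1, id=3), (1, id=4), (1, id=6) …. Take first 1.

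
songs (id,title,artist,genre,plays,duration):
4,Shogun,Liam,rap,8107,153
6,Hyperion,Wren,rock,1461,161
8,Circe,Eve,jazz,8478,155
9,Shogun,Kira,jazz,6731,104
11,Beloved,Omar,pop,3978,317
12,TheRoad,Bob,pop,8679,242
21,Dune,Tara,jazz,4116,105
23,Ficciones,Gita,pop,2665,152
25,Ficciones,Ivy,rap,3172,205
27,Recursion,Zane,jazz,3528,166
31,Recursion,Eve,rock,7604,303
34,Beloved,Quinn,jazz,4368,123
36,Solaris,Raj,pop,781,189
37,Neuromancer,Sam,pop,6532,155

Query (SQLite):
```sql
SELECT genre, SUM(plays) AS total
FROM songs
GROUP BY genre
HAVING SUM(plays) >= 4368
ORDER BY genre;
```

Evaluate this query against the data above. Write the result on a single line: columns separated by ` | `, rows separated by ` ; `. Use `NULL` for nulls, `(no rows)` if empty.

jazz | 27221 ; pop | 22635 ; rap | 11279 ; rock | 9065

Partition songs by genre; compute SUM(plays) within each group.
HAVING: keep groups where SUM(plays) >= 4368.
  jazz: ids {8, 9, 21, 27, 34} → SUM(plays)=27221
  pop: ids {11, 12, 23, 36, 37} → SUM(plays)=22635
  rap: ids {4, 25} → SUM(plays)=11279
  rock: ids {6, 31} → SUM(plays)=9065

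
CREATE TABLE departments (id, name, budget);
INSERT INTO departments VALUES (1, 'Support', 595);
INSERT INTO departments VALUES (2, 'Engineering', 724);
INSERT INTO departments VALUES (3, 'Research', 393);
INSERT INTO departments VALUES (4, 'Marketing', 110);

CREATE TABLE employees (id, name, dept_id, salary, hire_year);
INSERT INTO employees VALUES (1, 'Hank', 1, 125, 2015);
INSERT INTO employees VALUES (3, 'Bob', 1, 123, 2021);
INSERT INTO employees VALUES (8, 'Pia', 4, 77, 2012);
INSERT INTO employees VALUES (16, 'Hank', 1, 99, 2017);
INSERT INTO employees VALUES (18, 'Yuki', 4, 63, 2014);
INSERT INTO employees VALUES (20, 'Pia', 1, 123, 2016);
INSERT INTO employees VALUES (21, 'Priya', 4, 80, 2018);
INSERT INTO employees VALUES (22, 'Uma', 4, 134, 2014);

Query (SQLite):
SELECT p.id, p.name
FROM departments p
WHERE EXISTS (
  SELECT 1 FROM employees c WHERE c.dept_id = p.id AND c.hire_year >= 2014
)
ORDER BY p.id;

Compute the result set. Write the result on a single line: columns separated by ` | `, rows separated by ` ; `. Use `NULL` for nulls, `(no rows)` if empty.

For each departments row, check whether any employees with matching dept_id has hire_year >= 2014.
Keep rows where that is true.

1 | Support ; 4 | Marketing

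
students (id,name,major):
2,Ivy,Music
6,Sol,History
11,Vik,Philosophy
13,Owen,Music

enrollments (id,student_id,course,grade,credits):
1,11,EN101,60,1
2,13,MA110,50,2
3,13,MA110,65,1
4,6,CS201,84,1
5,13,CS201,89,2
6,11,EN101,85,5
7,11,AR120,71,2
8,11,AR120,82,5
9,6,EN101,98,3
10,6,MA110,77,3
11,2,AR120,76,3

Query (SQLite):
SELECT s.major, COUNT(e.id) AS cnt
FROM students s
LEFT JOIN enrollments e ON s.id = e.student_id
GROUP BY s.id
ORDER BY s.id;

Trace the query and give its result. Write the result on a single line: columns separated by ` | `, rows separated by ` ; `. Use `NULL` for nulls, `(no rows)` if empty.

LEFT JOIN keeps every students row; unmatched ones get NULL for enrollments columns.
Group by students.id and compute COUNT(e.id). COUNT(col) of an all-NULL group is 0.
  2: ids {11} → COUNT(e.id)=1
  6: ids {4, 9, 10} → COUNT(e.id)=3
  11: ids {1, 6, 7, 8} → COUNT(e.id)=4
  13: ids {2, 3, 5} → COUNT(e.id)=3

Music | 1 ; History | 3 ; Philosophy | 4 ; Music | 3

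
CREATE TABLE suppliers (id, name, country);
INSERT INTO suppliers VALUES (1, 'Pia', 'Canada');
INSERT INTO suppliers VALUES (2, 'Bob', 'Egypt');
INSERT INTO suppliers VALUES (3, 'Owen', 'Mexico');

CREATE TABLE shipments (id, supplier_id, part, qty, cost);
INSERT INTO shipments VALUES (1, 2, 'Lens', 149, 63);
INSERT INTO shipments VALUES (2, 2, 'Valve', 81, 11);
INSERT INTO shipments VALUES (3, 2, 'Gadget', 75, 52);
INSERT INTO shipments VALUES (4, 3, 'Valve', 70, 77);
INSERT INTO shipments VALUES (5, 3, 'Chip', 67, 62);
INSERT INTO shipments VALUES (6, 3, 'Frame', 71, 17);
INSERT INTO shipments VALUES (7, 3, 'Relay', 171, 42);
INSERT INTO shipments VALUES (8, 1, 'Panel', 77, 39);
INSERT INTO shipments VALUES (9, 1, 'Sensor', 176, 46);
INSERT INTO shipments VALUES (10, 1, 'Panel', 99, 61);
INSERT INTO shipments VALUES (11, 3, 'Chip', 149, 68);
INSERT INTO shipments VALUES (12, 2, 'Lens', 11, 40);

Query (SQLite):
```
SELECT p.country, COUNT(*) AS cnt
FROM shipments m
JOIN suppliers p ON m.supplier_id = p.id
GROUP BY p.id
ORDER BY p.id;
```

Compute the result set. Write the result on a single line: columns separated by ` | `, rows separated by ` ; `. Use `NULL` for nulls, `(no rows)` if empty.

Canada | 3 ; Egypt | 4 ; Mexico | 5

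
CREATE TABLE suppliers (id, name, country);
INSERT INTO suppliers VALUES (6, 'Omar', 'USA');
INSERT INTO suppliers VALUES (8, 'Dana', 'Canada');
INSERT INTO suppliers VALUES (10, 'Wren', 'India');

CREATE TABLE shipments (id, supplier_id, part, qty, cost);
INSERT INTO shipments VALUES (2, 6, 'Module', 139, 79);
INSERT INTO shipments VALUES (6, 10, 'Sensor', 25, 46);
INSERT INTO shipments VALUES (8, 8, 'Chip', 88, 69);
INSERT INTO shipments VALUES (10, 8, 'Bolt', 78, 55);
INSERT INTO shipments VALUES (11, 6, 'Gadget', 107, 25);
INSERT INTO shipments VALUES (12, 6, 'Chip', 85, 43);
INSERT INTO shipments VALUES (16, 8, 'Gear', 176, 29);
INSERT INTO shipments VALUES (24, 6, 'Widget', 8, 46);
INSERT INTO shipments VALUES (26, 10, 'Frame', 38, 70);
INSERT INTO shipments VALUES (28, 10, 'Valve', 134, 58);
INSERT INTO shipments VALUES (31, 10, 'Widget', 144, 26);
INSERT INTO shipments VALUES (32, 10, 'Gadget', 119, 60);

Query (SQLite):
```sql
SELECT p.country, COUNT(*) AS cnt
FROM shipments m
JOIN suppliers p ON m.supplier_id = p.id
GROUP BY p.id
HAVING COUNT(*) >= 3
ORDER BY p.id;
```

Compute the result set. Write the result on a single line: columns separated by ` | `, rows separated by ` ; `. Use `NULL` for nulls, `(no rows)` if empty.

USA | 4 ; Canada | 3 ; India | 5

Join each shipments row to its suppliers via supplier_id.
Group joined rows by suppliers.id; compute COUNT(*) per group.
HAVING: keep groups with count ≥ 3.
  6: ids {2, 11, 12, 24} → COUNT(*)=4
  8: ids {8, 10, 16} → COUNT(*)=3
  10: ids {6, 26, 28, 31, 32} → COUNT(*)=5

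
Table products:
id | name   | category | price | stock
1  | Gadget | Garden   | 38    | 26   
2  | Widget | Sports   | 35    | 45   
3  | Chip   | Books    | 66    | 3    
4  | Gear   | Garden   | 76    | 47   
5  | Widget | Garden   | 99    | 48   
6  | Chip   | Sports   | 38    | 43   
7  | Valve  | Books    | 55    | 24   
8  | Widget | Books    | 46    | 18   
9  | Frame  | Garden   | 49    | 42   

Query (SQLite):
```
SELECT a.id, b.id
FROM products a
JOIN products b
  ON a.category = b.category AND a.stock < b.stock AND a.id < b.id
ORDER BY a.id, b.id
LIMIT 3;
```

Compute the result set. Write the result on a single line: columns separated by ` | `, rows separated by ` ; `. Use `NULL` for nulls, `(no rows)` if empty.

1 | 4 ; 1 | 5 ; 1 | 9

Pairs (a,b) with same category, a.stock < b.stock, a.id < b.id.
category groups: Books:{3,7,8} Garden:{1,4,5,9} Sports:{2,6}
Ordered by (a.id, b.id); first 3.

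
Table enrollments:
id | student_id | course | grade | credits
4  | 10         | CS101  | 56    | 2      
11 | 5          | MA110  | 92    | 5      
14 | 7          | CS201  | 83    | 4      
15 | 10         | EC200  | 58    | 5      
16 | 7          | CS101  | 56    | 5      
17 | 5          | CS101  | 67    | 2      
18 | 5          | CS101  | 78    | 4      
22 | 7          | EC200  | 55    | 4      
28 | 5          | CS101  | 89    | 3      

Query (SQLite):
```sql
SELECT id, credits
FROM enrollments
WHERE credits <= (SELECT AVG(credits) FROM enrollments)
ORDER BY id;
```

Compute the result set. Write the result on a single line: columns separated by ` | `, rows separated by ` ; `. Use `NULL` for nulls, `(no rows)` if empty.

Scalar subquery: AVG(credits) over all enrollments rows = 3.777778 (≈; comparison uses full precision).
Keep rows where credits <= that value.

4 | 2 ; 17 | 2 ; 28 | 3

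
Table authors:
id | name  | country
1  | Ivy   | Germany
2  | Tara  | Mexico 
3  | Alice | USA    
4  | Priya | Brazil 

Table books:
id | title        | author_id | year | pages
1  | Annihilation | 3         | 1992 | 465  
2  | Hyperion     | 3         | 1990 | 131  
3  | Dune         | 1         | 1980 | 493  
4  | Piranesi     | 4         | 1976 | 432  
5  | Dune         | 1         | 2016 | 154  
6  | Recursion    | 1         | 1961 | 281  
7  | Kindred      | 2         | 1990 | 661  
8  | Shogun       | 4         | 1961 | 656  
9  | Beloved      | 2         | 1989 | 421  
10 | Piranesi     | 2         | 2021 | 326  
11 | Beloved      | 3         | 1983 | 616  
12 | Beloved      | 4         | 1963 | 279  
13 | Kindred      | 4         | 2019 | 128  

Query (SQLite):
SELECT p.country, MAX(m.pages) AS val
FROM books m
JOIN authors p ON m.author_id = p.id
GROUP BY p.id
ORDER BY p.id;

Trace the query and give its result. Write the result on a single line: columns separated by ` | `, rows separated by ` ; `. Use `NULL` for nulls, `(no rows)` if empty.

Germany | 493 ; Mexico | 661 ; USA | 616 ; Brazil | 656

Join each books row to its authors via author_id.
Group joined rows by authors.id; compute MAX(m.pages) per group.
  1: ids {3, 5, 6} → MAX(m.pages)=493
  2: ids {7, 9, 10} → MAX(m.pages)=661
  3: ids {1, 2, 11} → MAX(m.pages)=616
  4: ids {4, 8, 12, 13} → MAX(m.pages)=656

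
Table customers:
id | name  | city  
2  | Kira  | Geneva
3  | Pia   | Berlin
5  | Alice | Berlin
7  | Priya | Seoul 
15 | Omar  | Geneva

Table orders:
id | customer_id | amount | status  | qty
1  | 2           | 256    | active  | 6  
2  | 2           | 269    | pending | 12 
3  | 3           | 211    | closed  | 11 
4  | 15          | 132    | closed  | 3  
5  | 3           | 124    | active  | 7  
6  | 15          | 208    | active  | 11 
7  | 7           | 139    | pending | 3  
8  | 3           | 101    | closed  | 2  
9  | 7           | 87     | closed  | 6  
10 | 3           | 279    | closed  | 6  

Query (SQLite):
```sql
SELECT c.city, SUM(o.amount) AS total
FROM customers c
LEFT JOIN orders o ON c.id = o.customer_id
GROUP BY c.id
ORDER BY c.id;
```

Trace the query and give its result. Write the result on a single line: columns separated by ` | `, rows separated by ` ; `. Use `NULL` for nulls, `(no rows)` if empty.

LEFT JOIN keeps every customers row; unmatched ones get NULL for orders columns.
Group by customers.id and compute SUM(o.amount). SUM over an all-NULL group is NULL.
  2: ids {1, 2} → SUM(o.amount)=525
  3: ids {3, 5, 8, 10} → SUM(o.amount)=715
  5: ids {—} → SUM(o.amount)=NULL
  7: ids {7, 9} → SUM(o.amount)=226
  15: ids {4, 6} → SUM(o.amount)=340

Geneva | 525 ; Berlin | 715 ; Berlin | NULL ; Seoul | 226 ; Geneva | 340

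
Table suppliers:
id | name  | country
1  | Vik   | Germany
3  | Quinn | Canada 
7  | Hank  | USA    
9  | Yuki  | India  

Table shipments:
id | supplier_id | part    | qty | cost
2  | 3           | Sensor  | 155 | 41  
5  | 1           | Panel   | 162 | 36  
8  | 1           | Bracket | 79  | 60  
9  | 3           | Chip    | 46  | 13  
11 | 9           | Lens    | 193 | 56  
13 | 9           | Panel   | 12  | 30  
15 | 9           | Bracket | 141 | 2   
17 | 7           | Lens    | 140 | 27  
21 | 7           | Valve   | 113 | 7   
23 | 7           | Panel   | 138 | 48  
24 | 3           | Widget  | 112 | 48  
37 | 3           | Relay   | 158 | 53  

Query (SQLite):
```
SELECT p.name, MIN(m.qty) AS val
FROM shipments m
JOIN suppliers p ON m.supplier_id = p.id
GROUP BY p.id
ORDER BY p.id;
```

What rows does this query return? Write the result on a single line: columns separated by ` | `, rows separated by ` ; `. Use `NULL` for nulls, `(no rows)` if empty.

Vik | 79 ; Quinn | 46 ; Hank | 113 ; Yuki | 12

Join each shipments row to its suppliers via supplier_id.
Group joined rows by suppliers.id; compute MIN(m.qty) per group.
  1: ids {5, 8} → MIN(m.qty)=79
  3: ids {2, 9, 24, 37} → MIN(m.qty)=46
  7: ids {17, 21, 23} → MIN(m.qty)=113
  9: ids {11, 13, 15} → MIN(m.qty)=12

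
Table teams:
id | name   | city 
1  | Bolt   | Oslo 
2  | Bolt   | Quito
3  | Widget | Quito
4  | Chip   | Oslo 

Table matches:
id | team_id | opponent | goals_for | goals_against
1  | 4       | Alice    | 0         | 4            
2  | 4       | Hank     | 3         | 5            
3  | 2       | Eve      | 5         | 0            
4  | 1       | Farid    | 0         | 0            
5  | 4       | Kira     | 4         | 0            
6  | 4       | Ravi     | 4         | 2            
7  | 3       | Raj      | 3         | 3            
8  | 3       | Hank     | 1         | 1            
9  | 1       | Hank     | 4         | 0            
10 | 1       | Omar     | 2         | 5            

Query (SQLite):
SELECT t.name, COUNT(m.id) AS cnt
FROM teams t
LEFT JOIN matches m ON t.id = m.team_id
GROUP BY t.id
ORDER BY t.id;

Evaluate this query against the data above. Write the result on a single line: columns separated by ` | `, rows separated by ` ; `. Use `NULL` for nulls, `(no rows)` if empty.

Bolt | 3 ; Bolt | 1 ; Widget | 2 ; Chip | 4

LEFT JOIN keeps every teams row; unmatched ones get NULL for matches columns.
Group by teams.id and compute COUNT(m.id). COUNT(col) of an all-NULL group is 0.
  1: ids {4, 9, 10} → COUNT(m.id)=3
  2: ids {3} → COUNT(m.id)=1
  3: ids {7, 8} → COUNT(m.id)=2
  4: ids {1, 2, 5, 6} → COUNT(m.id)=4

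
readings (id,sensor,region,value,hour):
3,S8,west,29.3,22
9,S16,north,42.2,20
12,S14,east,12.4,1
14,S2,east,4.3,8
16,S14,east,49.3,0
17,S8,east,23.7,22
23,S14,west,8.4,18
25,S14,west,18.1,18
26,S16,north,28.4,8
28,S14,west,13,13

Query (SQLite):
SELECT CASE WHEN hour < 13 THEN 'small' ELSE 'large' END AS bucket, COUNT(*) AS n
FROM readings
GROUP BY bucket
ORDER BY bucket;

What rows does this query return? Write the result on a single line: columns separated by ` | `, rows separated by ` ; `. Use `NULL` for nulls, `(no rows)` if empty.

Bucket rows by hour < 13 → 'small' else 'large'; count each bucket.

large | 6 ; small | 4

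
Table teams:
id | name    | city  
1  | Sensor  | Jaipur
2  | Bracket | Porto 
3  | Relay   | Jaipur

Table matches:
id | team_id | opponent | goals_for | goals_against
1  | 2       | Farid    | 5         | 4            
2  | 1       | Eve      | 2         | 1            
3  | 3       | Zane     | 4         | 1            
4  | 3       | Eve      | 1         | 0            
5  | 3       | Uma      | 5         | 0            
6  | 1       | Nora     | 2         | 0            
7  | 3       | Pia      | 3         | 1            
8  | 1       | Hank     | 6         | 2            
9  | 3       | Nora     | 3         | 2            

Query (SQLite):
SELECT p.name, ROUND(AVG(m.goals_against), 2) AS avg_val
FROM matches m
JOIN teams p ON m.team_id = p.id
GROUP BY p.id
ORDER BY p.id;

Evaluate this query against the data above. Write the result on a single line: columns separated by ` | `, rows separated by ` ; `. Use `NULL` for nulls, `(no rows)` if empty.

Sensor | 1 ; Bracket | 4 ; Relay | 0.8

Join each matches row to its teams via team_id.
Group joined rows by teams.id; compute ROUND(AVG(m.goals_against), 2) per group.
  1: ids {2, 6, 8} → ROUND(AVG(m.goals_against), 2)=1
  2: ids {1} → ROUND(AVG(m.goals_against), 2)=4
  3: ids {3, 4, 5, 7, 9} → ROUND(AVG(m.goals_against), 2)=0.8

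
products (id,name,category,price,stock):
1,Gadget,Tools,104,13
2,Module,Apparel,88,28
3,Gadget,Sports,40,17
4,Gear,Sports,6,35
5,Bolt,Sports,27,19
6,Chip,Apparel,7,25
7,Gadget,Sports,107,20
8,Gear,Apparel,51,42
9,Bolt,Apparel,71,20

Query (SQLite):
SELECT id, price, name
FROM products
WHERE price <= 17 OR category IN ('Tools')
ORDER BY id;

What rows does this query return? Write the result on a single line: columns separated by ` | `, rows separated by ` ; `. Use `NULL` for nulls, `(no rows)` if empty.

1 | 104 | Gadget ; 4 | 6 | Gear ; 6 | 7 | Chip

price <= 17: ids {4, 6}
category IN ('Tools'): ids {1}
Combine with OR.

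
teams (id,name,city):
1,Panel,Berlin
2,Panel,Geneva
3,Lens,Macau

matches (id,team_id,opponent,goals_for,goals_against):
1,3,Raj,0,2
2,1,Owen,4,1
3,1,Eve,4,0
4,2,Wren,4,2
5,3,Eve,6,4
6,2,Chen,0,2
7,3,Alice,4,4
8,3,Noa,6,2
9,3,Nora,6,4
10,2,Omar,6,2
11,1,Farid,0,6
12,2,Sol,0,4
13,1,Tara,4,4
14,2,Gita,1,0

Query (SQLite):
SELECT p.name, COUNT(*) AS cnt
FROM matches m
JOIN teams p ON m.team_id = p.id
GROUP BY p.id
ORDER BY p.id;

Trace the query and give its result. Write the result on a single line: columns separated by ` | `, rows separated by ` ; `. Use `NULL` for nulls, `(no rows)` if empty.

Panel | 4 ; Panel | 5 ; Lens | 5

Join each matches row to its teams via team_id.
Group joined rows by teams.id; compute COUNT(*) per group.
  1: ids {2, 3, 11, 13} → COUNT(*)=4
  2: ids {4, 6, 10, 12, 14} → COUNT(*)=5
  3: ids {1, 5, 7, 8, 9} → COUNT(*)=5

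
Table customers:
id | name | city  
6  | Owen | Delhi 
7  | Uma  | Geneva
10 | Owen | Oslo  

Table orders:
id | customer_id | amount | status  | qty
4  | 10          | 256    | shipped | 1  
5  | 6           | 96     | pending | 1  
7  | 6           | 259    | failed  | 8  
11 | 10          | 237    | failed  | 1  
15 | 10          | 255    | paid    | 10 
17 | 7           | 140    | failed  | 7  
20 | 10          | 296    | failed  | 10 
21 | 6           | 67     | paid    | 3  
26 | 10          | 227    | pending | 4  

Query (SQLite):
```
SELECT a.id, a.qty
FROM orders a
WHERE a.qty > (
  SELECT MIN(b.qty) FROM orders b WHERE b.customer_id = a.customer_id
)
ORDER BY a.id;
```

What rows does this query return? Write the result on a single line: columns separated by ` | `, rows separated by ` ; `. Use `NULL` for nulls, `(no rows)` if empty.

7 | 8 ; 15 | 10 ; 20 | 10 ; 21 | 3 ; 26 | 4

For each orders row a, compute MIN(qty) over rows sharing a.customer_id.
Keep row a if a.qty > that per-group MIN.
  customer_id=6: MIN(qty) = 1
  customer_id=7: MIN(qty) = 7
  customer_id=10: MIN(qty) = 1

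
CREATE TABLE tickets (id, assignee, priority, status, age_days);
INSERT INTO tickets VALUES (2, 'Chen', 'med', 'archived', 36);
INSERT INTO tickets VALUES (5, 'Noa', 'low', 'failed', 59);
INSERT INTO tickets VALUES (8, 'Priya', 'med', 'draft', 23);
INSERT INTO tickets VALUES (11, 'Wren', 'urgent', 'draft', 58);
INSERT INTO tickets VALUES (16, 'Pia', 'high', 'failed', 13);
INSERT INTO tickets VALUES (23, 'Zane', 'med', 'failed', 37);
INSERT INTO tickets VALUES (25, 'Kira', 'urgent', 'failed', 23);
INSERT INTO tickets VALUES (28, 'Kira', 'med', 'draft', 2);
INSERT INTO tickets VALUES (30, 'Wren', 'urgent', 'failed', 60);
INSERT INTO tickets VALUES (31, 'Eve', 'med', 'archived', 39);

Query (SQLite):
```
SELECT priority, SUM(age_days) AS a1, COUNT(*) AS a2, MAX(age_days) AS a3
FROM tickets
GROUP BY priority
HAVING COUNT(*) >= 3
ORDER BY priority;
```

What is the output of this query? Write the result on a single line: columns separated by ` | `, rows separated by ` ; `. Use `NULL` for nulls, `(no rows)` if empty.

med | 137 | 5 | 39 ; urgent | 141 | 3 | 60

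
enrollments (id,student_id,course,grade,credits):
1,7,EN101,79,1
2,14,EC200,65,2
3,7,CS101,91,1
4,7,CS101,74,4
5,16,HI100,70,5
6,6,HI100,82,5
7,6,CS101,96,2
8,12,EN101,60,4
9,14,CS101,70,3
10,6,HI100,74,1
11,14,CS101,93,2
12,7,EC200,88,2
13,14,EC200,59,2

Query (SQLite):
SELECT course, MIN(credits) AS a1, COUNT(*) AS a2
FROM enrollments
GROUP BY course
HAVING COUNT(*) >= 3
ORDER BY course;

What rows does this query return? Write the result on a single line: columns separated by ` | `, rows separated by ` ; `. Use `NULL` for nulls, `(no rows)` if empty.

CS101 | 1 | 5 ; EC200 | 2 | 3 ; HI100 | 1 | 3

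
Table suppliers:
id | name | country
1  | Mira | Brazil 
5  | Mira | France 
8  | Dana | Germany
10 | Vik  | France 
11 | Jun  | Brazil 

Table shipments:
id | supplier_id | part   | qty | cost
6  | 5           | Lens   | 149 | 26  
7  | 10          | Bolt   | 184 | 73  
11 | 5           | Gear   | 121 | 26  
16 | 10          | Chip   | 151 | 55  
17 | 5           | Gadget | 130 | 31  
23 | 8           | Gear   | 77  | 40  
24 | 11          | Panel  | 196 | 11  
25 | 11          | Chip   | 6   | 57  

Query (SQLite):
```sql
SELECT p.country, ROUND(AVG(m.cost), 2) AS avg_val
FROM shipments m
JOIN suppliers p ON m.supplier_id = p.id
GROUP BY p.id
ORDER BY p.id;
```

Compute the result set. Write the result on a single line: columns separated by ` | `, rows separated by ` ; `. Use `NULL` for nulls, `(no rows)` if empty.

France | 27.67 ; Germany | 40 ; France | 64 ; Brazil | 34

Join each shipments row to its suppliers via supplier_id.
Group joined rows by suppliers.id; compute ROUND(AVG(m.cost), 2) per group.
  5: ids {6, 11, 17} → ROUND(AVG(m.cost), 2)=27.67
  8: ids {23} → ROUND(AVG(m.cost), 2)=40
  10: ids {7, 16} → ROUND(AVG(m.cost), 2)=64
  11: ids {24, 25} → ROUND(AVG(m.cost), 2)=34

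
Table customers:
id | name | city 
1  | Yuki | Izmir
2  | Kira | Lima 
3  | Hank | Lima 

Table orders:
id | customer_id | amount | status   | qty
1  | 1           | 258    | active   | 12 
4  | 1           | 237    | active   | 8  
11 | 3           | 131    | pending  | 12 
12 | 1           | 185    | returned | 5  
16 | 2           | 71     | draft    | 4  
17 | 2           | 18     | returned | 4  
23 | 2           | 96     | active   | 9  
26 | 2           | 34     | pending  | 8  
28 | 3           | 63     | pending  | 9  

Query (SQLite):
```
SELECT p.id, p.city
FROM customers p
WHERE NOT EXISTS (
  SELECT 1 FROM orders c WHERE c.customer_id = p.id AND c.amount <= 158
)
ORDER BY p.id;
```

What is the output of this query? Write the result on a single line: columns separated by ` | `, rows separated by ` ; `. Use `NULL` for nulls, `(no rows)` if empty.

1 | Izmir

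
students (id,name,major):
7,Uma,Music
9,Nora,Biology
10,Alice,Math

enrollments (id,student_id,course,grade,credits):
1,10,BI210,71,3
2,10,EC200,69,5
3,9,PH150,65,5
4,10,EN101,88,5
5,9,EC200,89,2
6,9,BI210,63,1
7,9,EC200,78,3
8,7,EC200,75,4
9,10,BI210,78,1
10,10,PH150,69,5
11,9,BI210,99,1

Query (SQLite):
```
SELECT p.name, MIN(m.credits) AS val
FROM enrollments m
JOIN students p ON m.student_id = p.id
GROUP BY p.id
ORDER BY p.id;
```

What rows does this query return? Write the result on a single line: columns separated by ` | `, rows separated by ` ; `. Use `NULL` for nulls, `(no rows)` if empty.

Join each enrollments row to its students via student_id.
Group joined rows by students.id; compute MIN(m.credits) per group.
  7: ids {8} → MIN(m.credits)=4
  9: ids {3, 5, 6, 7, 11} → MIN(m.credits)=1
  10: ids {1, 2, 4, 9, 10} → MIN(m.credits)=1

Uma | 4 ; Nora | 1 ; Alice | 1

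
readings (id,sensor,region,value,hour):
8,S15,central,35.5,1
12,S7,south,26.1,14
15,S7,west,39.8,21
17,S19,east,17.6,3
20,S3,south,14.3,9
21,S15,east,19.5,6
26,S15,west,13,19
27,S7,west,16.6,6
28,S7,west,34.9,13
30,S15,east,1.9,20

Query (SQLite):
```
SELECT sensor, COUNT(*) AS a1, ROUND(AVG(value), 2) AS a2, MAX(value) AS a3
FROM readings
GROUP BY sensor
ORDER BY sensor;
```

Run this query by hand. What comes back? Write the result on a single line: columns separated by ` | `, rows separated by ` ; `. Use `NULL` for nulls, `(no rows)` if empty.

Group readings by sensor.
Per group compute: COUNT(*), ROUND(AVG(value), 2), MAX(value).
  S15: ids {8, 21, 26, 30} → COUNT(*)=4, ROUND(AVG(value), 2)=17.48, MAX(value)=35.5
  S19: ids {17} → COUNT(*)=1, ROUND(AVG(value), 2)=17.6, MAX(value)=17.6
  S3: ids {20} → COUNT(*)=1, ROUND(AVG(value), 2)=14.3, MAX(value)=14.3
  S7: ids {12, 15, 27, 28} → COUNT(*)=4, ROUND(AVG(value), 2)=29.35, MAX(value)=39.8

S15 | 4 | 17.48 | 35.5 ; S19 | 1 | 17.6 | 17.6 ; S3 | 1 | 14.3 | 14.3 ; S7 | 4 | 29.35 | 39.8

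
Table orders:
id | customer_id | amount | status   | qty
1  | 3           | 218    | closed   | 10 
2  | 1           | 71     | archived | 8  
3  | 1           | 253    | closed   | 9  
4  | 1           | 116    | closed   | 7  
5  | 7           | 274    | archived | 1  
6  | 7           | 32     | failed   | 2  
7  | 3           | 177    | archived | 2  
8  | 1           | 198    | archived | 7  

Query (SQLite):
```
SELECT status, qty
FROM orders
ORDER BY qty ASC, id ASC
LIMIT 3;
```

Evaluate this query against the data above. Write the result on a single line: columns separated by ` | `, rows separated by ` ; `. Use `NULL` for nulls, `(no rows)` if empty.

archived | 1 ; failed | 2 ; archived | 2

Sort by qty asc, tiebreak id asc: (1, id=5), (2, id=6), (2, id=7), (7, id=4), (7, id=8), (8, id=2) …. Take first 3.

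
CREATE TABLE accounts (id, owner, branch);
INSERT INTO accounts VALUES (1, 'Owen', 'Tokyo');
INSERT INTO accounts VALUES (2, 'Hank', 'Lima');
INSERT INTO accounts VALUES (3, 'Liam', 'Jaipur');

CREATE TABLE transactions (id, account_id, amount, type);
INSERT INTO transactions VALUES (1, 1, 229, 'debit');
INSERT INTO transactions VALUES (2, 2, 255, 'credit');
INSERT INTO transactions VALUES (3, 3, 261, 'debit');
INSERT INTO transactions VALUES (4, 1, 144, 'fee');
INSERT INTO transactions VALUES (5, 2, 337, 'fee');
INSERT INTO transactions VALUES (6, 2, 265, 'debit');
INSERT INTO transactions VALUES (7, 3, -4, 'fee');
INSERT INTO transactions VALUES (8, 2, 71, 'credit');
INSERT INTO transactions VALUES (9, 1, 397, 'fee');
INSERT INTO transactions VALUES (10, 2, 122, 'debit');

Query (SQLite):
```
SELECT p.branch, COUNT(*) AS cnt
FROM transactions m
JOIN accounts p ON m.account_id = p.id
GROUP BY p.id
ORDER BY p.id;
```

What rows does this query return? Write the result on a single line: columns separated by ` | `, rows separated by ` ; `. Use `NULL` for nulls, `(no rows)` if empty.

Join each transactions row to its accounts via account_id.
Group joined rows by accounts.id; compute COUNT(*) per group.
  1: ids {1, 4, 9} → COUNT(*)=3
  2: ids {2, 5, 6, 8, 10} → COUNT(*)=5
  3: ids {3, 7} → COUNT(*)=2

Tokyo | 3 ; Lima | 5 ; Jaipur | 2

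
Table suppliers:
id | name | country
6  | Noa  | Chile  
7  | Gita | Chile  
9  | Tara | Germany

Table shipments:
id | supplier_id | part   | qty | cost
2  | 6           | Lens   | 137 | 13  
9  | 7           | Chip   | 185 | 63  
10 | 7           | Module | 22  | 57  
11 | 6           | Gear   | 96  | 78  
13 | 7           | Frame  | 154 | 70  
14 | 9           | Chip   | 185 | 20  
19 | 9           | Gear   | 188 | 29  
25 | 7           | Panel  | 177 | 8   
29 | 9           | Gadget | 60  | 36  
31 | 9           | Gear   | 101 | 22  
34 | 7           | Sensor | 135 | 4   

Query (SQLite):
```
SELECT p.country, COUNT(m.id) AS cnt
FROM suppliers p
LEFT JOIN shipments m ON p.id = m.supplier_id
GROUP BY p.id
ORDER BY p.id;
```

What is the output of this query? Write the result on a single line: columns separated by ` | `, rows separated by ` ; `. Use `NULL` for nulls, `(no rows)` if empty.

LEFT JOIN keeps every suppliers row; unmatched ones get NULL for shipments columns.
Group by suppliers.id and compute COUNT(m.id). COUNT(col) of an all-NULL group is 0.
  6: ids {2, 11} → COUNT(m.id)=2
  7: ids {9, 10, 13, 25, 34} → COUNT(m.id)=5
  9: ids {14, 19, 29, 31} → COUNT(m.id)=4

Chile | 2 ; Chile | 5 ; Germany | 4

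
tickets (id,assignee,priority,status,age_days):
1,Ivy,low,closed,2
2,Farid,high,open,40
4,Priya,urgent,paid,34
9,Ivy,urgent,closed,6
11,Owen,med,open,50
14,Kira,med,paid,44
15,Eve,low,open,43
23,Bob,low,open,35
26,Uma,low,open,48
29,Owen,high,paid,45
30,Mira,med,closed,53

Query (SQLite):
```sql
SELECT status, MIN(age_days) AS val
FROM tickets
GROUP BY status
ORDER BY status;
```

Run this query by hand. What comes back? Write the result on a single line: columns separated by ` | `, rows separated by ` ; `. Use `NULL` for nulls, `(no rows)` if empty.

Partition tickets by status; compute MIN(age_days) within each group.
  closed: ids {1, 9, 30} → MIN(age_days)=2
  open: ids {2, 11, 15, 23, 26} → MIN(age_days)=35
  paid: ids {4, 14, 29} → MIN(age_days)=34

closed | 2 ; open | 35 ; paid | 34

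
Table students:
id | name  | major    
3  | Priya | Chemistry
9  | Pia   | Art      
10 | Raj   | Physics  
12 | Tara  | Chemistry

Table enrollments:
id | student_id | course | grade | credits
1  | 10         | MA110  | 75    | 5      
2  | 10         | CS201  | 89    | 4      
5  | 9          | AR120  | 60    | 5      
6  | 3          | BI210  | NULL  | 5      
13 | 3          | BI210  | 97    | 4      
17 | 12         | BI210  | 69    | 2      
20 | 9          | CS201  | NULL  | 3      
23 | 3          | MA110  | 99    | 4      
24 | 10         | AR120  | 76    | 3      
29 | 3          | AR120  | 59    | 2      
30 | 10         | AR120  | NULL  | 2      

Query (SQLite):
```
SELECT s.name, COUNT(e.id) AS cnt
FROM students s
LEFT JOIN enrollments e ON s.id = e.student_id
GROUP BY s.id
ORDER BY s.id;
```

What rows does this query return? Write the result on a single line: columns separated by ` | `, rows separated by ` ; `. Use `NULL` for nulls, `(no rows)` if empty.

Priya | 4 ; Pia | 2 ; Raj | 4 ; Tara | 1

LEFT JOIN keeps every students row; unmatched ones get NULL for enrollments columns.
Group by students.id and compute COUNT(e.id). COUNT(col) of an all-NULL group is 0.
  3: ids {6, 13, 23, 29} → COUNT(e.id)=4
  9: ids {5, 20} → COUNT(e.id)=2
  10: ids {1, 2, 24, 30} → COUNT(e.id)=4
  12: ids {17} → COUNT(e.id)=1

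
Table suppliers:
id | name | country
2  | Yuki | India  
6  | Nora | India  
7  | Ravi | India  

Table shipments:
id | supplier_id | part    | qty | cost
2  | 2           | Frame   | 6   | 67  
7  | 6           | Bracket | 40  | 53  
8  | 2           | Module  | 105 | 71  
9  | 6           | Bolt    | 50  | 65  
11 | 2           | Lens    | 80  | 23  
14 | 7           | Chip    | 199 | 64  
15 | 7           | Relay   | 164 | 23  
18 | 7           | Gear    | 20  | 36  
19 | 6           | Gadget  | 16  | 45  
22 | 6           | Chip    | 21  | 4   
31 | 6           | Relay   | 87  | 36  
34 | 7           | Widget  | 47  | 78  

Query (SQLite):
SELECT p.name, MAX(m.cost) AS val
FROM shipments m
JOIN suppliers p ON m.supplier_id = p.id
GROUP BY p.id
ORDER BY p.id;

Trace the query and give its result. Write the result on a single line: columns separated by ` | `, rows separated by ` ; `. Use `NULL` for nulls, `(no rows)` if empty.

Join each shipments row to its suppliers via supplier_id.
Group joined rows by suppliers.id; compute MAX(m.cost) per group.
  2: ids {2, 8, 11} → MAX(m.cost)=71
  6: ids {7, 9, 19, 22, 31} → MAX(m.cost)=65
  7: ids {14, 15, 18, 34} → MAX(m.cost)=78

Yuki | 71 ; Nora | 65 ; Ravi | 78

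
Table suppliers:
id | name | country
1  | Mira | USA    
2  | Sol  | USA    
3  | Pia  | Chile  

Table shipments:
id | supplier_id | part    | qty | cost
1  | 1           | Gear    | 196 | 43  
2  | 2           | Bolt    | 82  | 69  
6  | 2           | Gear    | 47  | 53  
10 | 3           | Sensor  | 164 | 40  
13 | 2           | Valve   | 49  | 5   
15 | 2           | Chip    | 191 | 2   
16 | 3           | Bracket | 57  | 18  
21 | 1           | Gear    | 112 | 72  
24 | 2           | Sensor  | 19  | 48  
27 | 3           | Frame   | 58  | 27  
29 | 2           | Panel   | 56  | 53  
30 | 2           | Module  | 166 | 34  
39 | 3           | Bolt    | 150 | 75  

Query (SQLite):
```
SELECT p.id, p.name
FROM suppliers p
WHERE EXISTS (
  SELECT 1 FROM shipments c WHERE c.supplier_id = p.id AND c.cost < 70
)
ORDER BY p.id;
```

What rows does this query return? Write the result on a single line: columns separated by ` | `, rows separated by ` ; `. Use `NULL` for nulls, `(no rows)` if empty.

For each suppliers row, check whether any shipments with matching supplier_id has cost < 70.
Keep rows where that is true.

1 | Mira ; 2 | Sol ; 3 | Pia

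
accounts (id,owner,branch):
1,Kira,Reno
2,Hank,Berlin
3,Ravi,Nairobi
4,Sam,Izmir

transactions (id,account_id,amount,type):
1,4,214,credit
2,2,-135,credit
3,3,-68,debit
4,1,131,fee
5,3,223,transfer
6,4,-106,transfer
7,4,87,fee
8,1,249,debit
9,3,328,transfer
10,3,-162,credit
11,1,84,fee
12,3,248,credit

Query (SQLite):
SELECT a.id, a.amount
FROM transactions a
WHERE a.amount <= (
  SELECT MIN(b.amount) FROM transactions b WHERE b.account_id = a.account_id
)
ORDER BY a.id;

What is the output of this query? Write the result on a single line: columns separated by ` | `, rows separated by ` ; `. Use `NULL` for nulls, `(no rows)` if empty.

2 | -135 ; 6 | -106 ; 10 | -162 ; 11 | 84

For each transactions row a, compute MIN(amount) over rows sharing a.account_id.
Keep row a if a.amount <= that per-group MIN.
  account_id=1: MIN(amount) = 84
  account_id=2: MIN(amount) = -135
  account_id=3: MIN(amount) = -162
  account_id=4: MIN(amount) = -106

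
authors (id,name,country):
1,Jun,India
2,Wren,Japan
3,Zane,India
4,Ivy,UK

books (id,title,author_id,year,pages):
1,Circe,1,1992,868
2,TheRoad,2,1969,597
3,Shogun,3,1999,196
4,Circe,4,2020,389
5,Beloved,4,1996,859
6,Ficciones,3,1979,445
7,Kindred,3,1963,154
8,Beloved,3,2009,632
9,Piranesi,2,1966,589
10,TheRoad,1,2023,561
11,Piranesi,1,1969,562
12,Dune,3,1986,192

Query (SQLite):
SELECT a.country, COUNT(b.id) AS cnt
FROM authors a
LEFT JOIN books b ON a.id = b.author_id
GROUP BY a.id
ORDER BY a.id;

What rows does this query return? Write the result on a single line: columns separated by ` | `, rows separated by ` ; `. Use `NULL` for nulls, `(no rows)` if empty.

India | 3 ; Japan | 2 ; India | 5 ; UK | 2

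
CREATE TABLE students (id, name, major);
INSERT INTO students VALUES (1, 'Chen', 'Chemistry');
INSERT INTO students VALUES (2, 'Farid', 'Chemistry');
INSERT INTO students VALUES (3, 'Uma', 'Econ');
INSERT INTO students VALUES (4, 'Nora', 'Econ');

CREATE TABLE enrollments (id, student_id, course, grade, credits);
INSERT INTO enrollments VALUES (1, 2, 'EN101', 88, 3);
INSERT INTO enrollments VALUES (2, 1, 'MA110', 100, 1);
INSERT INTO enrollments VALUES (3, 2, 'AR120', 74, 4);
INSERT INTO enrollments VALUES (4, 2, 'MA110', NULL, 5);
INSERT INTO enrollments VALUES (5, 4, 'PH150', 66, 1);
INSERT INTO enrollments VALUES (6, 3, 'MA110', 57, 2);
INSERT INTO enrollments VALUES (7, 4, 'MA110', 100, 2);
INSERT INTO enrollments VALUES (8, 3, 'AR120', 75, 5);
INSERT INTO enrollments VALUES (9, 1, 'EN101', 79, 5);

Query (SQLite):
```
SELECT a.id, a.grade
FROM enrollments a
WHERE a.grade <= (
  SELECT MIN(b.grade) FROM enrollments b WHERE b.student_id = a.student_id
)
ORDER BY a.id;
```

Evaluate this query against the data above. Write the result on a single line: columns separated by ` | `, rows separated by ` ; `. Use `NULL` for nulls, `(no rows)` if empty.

For each enrollments row a, compute MIN(grade) over rows sharing a.student_id.
Keep row a if a.grade <= that per-group MIN.
  student_id=1: MIN(grade) = 79
  student_id=2: MIN(grade) = 74
  student_id=3: MIN(grade) = 57
  student_id=4: MIN(grade) = 66

3 | 74 ; 5 | 66 ; 6 | 57 ; 9 | 79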